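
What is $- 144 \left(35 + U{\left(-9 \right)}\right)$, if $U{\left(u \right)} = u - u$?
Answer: $-5040$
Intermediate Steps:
$U{\left(u \right)} = 0$
$- 144 \left(35 + U{\left(-9 \right)}\right) = - 144 \left(35 + 0\right) = \left(-144\right) 35 = -5040$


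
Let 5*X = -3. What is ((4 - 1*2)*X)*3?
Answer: -18/5 ≈ -3.6000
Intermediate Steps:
X = -⅗ (X = (⅕)*(-3) = -⅗ ≈ -0.60000)
((4 - 1*2)*X)*3 = ((4 - 1*2)*(-⅗))*3 = ((4 - 2)*(-⅗))*3 = (2*(-⅗))*3 = -6/5*3 = -18/5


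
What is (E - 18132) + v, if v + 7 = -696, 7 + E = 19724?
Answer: 882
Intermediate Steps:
E = 19717 (E = -7 + 19724 = 19717)
v = -703 (v = -7 - 696 = -703)
(E - 18132) + v = (19717 - 18132) - 703 = 1585 - 703 = 882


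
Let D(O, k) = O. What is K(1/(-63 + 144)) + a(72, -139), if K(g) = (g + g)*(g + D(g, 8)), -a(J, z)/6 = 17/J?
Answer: -37163/26244 ≈ -1.4161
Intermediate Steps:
a(J, z) = -102/J
K(g) = 4*g² (K(g) = (g + g)*(g + g) = (2*g)*(2*g) = 4*g²)
K(1/(-63 + 144)) + a(72, -139) = 4*(1/(-63 + 144))² - 102/72 = 4*(1/81)² - 102*1/72 = 4*(1/81)² - 17/12 = 4*(1/6561) - 17/12 = 4/6561 - 17/12 = -37163/26244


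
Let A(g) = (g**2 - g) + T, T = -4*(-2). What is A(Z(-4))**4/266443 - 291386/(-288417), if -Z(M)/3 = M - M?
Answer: 78819116030/76846690731 ≈ 1.0257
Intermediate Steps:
Z(M) = 0 (Z(M) = -3*(M - M) = -3*0 = 0)
T = 8
A(g) = 8 + g**2 - g (A(g) = (g**2 - g) + 8 = 8 + g**2 - g)
A(Z(-4))**4/266443 - 291386/(-288417) = (8 + 0**2 - 1*0)**4/266443 - 291386/(-288417) = (8 + 0 + 0)**4*(1/266443) - 291386*(-1/288417) = 8**4*(1/266443) + 291386/288417 = 4096*(1/266443) + 291386/288417 = 4096/266443 + 291386/288417 = 78819116030/76846690731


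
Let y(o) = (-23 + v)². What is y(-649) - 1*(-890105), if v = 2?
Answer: 890546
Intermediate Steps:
y(o) = 441 (y(o) = (-23 + 2)² = (-21)² = 441)
y(-649) - 1*(-890105) = 441 - 1*(-890105) = 441 + 890105 = 890546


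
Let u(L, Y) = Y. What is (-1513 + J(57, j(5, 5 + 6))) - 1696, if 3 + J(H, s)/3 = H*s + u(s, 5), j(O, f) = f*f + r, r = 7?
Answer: 18685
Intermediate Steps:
j(O, f) = 7 + f² (j(O, f) = f*f + 7 = f² + 7 = 7 + f²)
J(H, s) = 6 + 3*H*s (J(H, s) = -9 + 3*(H*s + 5) = -9 + 3*(5 + H*s) = -9 + (15 + 3*H*s) = 6 + 3*H*s)
(-1513 + J(57, j(5, 5 + 6))) - 1696 = (-1513 + (6 + 3*57*(7 + (5 + 6)²))) - 1696 = (-1513 + (6 + 3*57*(7 + 11²))) - 1696 = (-1513 + (6 + 3*57*(7 + 121))) - 1696 = (-1513 + (6 + 3*57*128)) - 1696 = (-1513 + (6 + 21888)) - 1696 = (-1513 + 21894) - 1696 = 20381 - 1696 = 18685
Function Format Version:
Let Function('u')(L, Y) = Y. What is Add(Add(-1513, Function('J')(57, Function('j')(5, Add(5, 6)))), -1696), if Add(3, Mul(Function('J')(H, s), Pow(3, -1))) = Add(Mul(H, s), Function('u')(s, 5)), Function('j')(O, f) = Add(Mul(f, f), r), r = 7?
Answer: 18685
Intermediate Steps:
Function('j')(O, f) = Add(7, Pow(f, 2)) (Function('j')(O, f) = Add(Mul(f, f), 7) = Add(Pow(f, 2), 7) = Add(7, Pow(f, 2)))
Function('J')(H, s) = Add(6, Mul(3, H, s)) (Function('J')(H, s) = Add(-9, Mul(3, Add(Mul(H, s), 5))) = Add(-9, Mul(3, Add(5, Mul(H, s)))) = Add(-9, Add(15, Mul(3, H, s))) = Add(6, Mul(3, H, s)))
Add(Add(-1513, Function('J')(57, Function('j')(5, Add(5, 6)))), -1696) = Add(Add(-1513, Add(6, Mul(3, 57, Add(7, Pow(Add(5, 6), 2))))), -1696) = Add(Add(-1513, Add(6, Mul(3, 57, Add(7, Pow(11, 2))))), -1696) = Add(Add(-1513, Add(6, Mul(3, 57, Add(7, 121)))), -1696) = Add(Add(-1513, Add(6, Mul(3, 57, 128))), -1696) = Add(Add(-1513, Add(6, 21888)), -1696) = Add(Add(-1513, 21894), -1696) = Add(20381, -1696) = 18685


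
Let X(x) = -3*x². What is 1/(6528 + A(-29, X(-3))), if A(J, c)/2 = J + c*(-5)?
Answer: 1/6740 ≈ 0.00014837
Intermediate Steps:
A(J, c) = -10*c + 2*J (A(J, c) = 2*(J + c*(-5)) = 2*(J - 5*c) = -10*c + 2*J)
1/(6528 + A(-29, X(-3))) = 1/(6528 + (-(-30)*(-3)² + 2*(-29))) = 1/(6528 + (-(-30)*9 - 58)) = 1/(6528 + (-10*(-27) - 58)) = 1/(6528 + (270 - 58)) = 1/(6528 + 212) = 1/6740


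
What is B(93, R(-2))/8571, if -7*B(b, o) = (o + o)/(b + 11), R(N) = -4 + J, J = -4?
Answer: 2/779961 ≈ 2.5642e-6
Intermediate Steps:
R(N) = -8 (R(N) = -4 - 4 = -8)
B(b, o) = -2*o/(7*(11 + b)) (B(b, o) = -(o + o)/(7*(b + 11)) = -2*o/(7*(11 + b)))
B(93, R(-2))/8571 = -2*(-8)/(77 + 7*93)/8571 = -2*(-8)/(77 + 651)*(1/8571) = -2*(-8)/728*(1/8571) = -2*(-8)*1/728*(1/8571) = (2/91)*(1/8571) = 2/779961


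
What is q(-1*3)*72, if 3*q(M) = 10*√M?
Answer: 240*I*√3 ≈ 415.69*I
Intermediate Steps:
q(M) = 10*√M/3 (q(M) = (10*√M)/3 = 10*√M/3)
q(-1*3)*72 = (10*√(-1*3)/3)*72 = (10*√(-3)/3)*72 = (10*(I*√3)/3)*72 = (10*I*√3/3)*72 = 240*I*√3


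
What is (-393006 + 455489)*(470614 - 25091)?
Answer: 27837613609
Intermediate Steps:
(-393006 + 455489)*(470614 - 25091) = 62483*445523 = 27837613609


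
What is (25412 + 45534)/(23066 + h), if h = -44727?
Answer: -70946/21661 ≈ -3.2753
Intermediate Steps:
(25412 + 45534)/(23066 + h) = (25412 + 45534)/(23066 - 44727) = 70946/(-21661) = 70946*(-1/21661) = -70946/21661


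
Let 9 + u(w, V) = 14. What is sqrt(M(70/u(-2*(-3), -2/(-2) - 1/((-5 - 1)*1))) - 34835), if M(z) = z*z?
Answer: I*sqrt(34639) ≈ 186.12*I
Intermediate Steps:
u(w, V) = 5 (u(w, V) = -9 + 14 = 5)
M(z) = z**2
sqrt(M(70/u(-2*(-3), -2/(-2) - 1/((-5 - 1)*1))) - 34835) = sqrt((70/5)**2 - 34835) = sqrt((70*(1/5))**2 - 34835) = sqrt(14**2 - 34835) = sqrt(196 - 34835) = sqrt(-34639) = I*sqrt(34639)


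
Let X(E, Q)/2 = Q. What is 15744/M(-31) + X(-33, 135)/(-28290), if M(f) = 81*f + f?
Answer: -181335/29233 ≈ -6.2031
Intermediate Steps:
M(f) = 82*f
X(E, Q) = 2*Q
15744/M(-31) + X(-33, 135)/(-28290) = 15744/((82*(-31))) + (2*135)/(-28290) = 15744/(-2542) + 270*(-1/28290) = 15744*(-1/2542) - 9/943 = -192/31 - 9/943 = -181335/29233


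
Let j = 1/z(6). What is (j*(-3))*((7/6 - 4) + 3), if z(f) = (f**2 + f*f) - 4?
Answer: -1/136 ≈ -0.0073529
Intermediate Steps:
z(f) = -4 + 2*f**2 (z(f) = (f**2 + f**2) - 4 = 2*f**2 - 4 = -4 + 2*f**2)
j = 1/68 (j = 1/(-4 + 2*6**2) = 1/(-4 + 2*36) = 1/(-4 + 72) = 1/68 ≈ 0.014706)
(j*(-3))*((7/6 - 4) + 3) = ((1/68)*(-3))*((7/6 - 4) + 3) = -3*((7*(1/6) - 4) + 3)/68 = -3*((7/6 - 4) + 3)/68 = -3*(-17/6 + 3)/68 = -3/68*1/6 = -1/136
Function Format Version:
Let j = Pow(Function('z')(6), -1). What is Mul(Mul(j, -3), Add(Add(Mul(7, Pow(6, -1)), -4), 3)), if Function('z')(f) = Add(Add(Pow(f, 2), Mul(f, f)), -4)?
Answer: Rational(-1, 136) ≈ -0.0073529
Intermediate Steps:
Function('z')(f) = Add(-4, Mul(2, Pow(f, 2))) (Function('z')(f) = Add(Add(Pow(f, 2), Pow(f, 2)), -4) = Add(Mul(2, Pow(f, 2)), -4) = Add(-4, Mul(2, Pow(f, 2))))
j = Rational(1, 68) (j = Pow(Add(-4, Mul(2, Pow(6, 2))), -1) = Pow(Add(-4, Mul(2, 36)), -1) = Pow(Add(-4, 72), -1) = Pow(68, -1) = Rational(1, 68) ≈ 0.014706)
Mul(Mul(j, -3), Add(Add(Mul(7, Pow(6, -1)), -4), 3)) = Mul(Mul(Rational(1, 68), -3), Add(Add(Mul(7, Pow(6, -1)), -4), 3)) = Mul(Rational(-3, 68), Add(Add(Mul(7, Rational(1, 6)), -4), 3)) = Mul(Rational(-3, 68), Add(Add(Rational(7, 6), -4), 3)) = Mul(Rational(-3, 68), Add(Rational(-17, 6), 3)) = Mul(Rational(-3, 68), Rational(1, 6)) = Rational(-1, 136)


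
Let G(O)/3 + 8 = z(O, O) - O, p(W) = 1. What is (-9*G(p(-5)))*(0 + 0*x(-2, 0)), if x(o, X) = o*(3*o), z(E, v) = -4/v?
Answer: 0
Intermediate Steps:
x(o, X) = 3*o**2
G(O) = -24 - 12/O - 3*O (G(O) = -24 + 3*(-4/O - O) = -24 + 3*(-O - 4/O) = -24 + (-12/O - 3*O) = -24 - 12/O - 3*O)
(-9*G(p(-5)))*(0 + 0*x(-2, 0)) = (-9*(-24 - 12/1 - 3*1))*(0 + 0*(3*(-2)**2)) = (-9*(-24 - 12*1 - 3))*(0 + 0*(3*4)) = (-9*(-24 - 12 - 3))*(0 + 0*12) = (-9*(-39))*(0 + 0) = 351*0 = 0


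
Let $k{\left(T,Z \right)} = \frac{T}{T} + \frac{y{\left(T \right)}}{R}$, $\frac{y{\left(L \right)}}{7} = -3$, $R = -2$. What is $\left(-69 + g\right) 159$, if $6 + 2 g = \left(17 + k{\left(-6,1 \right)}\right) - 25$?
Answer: $- \frac{44679}{4} \approx -11170.0$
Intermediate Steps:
$y{\left(L \right)} = -21$ ($y{\left(L \right)} = 7 \left(-3\right) = -21$)
$k{\left(T,Z \right)} = \frac{23}{2}$ ($k{\left(T,Z \right)} = \frac{T}{T} - \frac{21}{-2} = 1 - - \frac{21}{2} = 1 + \frac{21}{2} = \frac{23}{2}$)
$g = - \frac{5}{4}$ ($g = -3 + \frac{\left(17 + \frac{23}{2}\right) - 25}{2} = -3 + \frac{\frac{57}{2} - 25}{2} = -3 + \frac{1}{2} \cdot \frac{7}{2} = -3 + \frac{7}{4} = - \frac{5}{4} \approx -1.25$)
$\left(-69 + g\right) 159 = \left(-69 - \frac{5}{4}\right) 159 = \left(- \frac{281}{4}\right) 159 = - \frac{44679}{4}$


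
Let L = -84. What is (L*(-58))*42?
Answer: 204624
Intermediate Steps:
(L*(-58))*42 = -84*(-58)*42 = 4872*42 = 204624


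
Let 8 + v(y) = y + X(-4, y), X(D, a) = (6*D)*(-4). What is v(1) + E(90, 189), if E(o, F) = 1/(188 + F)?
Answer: 33554/377 ≈ 89.003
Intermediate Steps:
X(D, a) = -24*D
v(y) = 88 + y (v(y) = -8 + (y - 24*(-4)) = -8 + (y + 96) = -8 + (96 + y) = 88 + y)
v(1) + E(90, 189) = (88 + 1) + 1/(188 + 189) = 89 + 1/377 = 33554/377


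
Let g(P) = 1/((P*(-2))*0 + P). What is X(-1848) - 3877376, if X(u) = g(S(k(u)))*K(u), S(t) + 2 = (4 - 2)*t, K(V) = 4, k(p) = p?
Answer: -7169268226/1849 ≈ -3.8774e+6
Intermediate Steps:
S(t) = -2 + 2*t (S(t) = -2 + (4 - 2)*t = -2 + 2*t)
g(P) = 1/P (g(P) = 1/(-2*P*0 + P) = 1/(0 + P) = 1/P)
X(u) = 4/(-2 + 2*u)
X(-1848) - 3877376 = 2/(-1 - 1848) - 3877376 = 2/(-1849) - 3877376 = 2*(-1/1849) - 3877376 = -2/1849 - 3877376 = -7169268226/1849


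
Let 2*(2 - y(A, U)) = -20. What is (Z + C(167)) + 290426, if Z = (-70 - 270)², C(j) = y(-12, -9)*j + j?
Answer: 408197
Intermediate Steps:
y(A, U) = 12 (y(A, U) = 2 - ½*(-20) = 2 + 10 = 12)
C(j) = 13*j (C(j) = 12*j + j = 13*j)
Z = 115600 (Z = (-340)² = 115600)
(Z + C(167)) + 290426 = (115600 + 13*167) + 290426 = (115600 + 2171) + 290426 = 117771 + 290426 = 408197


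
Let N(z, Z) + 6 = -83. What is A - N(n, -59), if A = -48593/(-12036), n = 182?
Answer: 1119797/12036 ≈ 93.037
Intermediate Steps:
N(z, Z) = -89 (N(z, Z) = -6 - 83 = -89)
A = 48593/12036 (A = -48593*(-1/12036) = 48593/12036 ≈ 4.0373)
A - N(n, -59) = 48593/12036 - 1*(-89) = 48593/12036 + 89 = 1119797/12036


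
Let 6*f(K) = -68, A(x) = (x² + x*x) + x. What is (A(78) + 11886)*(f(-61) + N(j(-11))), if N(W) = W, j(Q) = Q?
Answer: -538948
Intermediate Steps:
A(x) = x + 2*x² (A(x) = (x² + x²) + x = 2*x² + x = x + 2*x²)
f(K) = -34/3 (f(K) = (⅙)*(-68) = -34/3)
(A(78) + 11886)*(f(-61) + N(j(-11))) = (78*(1 + 2*78) + 11886)*(-34/3 - 11) = (78*(1 + 156) + 11886)*(-67/3) = (78*157 + 11886)*(-67/3) = (12246 + 11886)*(-67/3) = 24132*(-67/3) = -538948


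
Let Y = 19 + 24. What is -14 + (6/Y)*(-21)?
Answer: -728/43 ≈ -16.930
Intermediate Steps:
Y = 43
-14 + (6/Y)*(-21) = -14 + (6/43)*(-21) = -14 - 126/43 = -728/43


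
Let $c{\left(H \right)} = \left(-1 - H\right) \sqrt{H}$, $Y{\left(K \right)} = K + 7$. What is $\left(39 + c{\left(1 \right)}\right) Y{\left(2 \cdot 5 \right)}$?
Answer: $629$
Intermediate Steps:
$Y{\left(K \right)} = 7 + K$
$c{\left(H \right)} = \sqrt{H} \left(-1 - H\right)$
$\left(39 + c{\left(1 \right)}\right) Y{\left(2 \cdot 5 \right)} = \left(39 + \sqrt{1} \left(-1 - 1\right)\right) \left(7 + 2 \cdot 5\right) = \left(39 + 1 \left(-1 - 1\right)\right) \left(7 + 10\right) = \left(39 + 1 \left(-2\right)\right) 17 = \left(39 - 2\right) 17 = 37 \cdot 17 = 629$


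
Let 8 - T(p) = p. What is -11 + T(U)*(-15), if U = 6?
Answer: -41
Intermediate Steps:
T(p) = 8 - p
-11 + T(U)*(-15) = -11 + (8 - 1*6)*(-15) = -11 + (8 - 6)*(-15) = -11 + 2*(-15) = -11 - 30 = -41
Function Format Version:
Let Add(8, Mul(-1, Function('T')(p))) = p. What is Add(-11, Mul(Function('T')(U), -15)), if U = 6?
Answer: -41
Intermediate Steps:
Function('T')(p) = Add(8, Mul(-1, p))
Add(-11, Mul(Function('T')(U), -15)) = Add(-11, Mul(Add(8, Mul(-1, 6)), -15)) = Add(-11, Mul(Add(8, -6), -15)) = Add(-11, Mul(2, -15)) = Add(-11, -30) = -41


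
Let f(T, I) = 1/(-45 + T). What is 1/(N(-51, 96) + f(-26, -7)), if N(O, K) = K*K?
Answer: 71/654335 ≈ 0.00010851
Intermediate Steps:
N(O, K) = K²
1/(N(-51, 96) + f(-26, -7)) = 1/(96² + 1/(-45 - 26)) = 1/(9216 + 1/(-71)) = 1/(9216 - 1/71) = 1/(654335/71) = 71/654335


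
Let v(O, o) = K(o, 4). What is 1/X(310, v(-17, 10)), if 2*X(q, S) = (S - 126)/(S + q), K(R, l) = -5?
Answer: -610/131 ≈ -4.6565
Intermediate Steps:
v(O, o) = -5
X(q, S) = (-126 + S)/(2*(S + q)) (X(q, S) = ((S - 126)/(S + q))/2 = ((-126 + S)/(S + q))/2 = (-126 + S)/(2*(S + q)))
1/X(310, v(-17, 10)) = 1/((-63 + (1/2)*(-5))/(-5 + 310)) = 1/((-63 - 5/2)/305) = 1/((1/305)*(-131/2)) = 1/(-131/610) = -610/131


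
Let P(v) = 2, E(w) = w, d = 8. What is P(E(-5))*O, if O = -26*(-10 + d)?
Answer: 104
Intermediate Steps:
O = 52 (O = -26*(-10 + 8) = -26*(-2) = 52)
P(E(-5))*O = 2*52 = 104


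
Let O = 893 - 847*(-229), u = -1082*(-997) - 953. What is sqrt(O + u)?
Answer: sqrt(1272657) ≈ 1128.1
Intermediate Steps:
u = 1077801 (u = 1078754 - 953 = 1077801)
O = 194856 (O = 893 + 193963 = 194856)
sqrt(O + u) = sqrt(194856 + 1077801) = sqrt(1272657)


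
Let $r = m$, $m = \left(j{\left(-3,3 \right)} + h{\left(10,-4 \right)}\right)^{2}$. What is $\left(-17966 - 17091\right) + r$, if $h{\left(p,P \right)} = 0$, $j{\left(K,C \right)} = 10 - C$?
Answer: $-35008$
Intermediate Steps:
$m = 49$ ($m = \left(\left(10 - 3\right) + 0\right)^{2} = \left(7 + 0\right)^{2} = 7^{2} = 49$)
$r = 49$
$\left(-17966 - 17091\right) + r = \left(-17966 - 17091\right) + 49 = -35057 + 49 = -35008$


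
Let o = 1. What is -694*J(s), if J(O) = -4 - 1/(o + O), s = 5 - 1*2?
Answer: 5899/2 ≈ 2949.5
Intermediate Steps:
s = 3 (s = 5 - 2 = 3)
J(O) = -4 - 1/(1 + O)
-694*J(s) = -694*(-5 - 4*3)/(1 + 3) = -694*(-5 - 12)/4 = -347*(-17)/2 = -694*(-17/4) = 5899/2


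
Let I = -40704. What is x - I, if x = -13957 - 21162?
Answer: 5585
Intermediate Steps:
x = -35119
x - I = -35119 - 1*(-40704) = -35119 + 40704 = 5585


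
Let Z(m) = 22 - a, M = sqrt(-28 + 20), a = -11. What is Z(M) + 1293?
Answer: 1326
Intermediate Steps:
M = 2*I*sqrt(2) (M = sqrt(-8) = 2*I*sqrt(2) ≈ 2.8284*I)
Z(m) = 33 (Z(m) = 22 - 1*(-11) = 22 + 11 = 33)
Z(M) + 1293 = 33 + 1293 = 1326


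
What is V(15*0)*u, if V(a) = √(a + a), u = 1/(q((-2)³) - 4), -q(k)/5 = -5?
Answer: 0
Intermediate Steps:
q(k) = 25 (q(k) = -5*(-5) = 25)
u = 1/21 (u = 1/(25 - 4) = 1/21 ≈ 0.047619)
V(a) = √2*√a (V(a) = √(2*a) = √2*√a)
V(15*0)*u = (√2*√(15*0))*(1/21) = (√2*√0)*(1/21) = (√2*0)*(1/21) = 0*(1/21) = 0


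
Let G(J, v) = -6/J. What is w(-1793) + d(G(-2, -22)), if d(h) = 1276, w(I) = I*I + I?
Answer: 3214332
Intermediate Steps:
w(I) = I + I² (w(I) = I² + I = I + I²)
w(-1793) + d(G(-2, -22)) = -1793*(1 - 1793) + 1276 = -1793*(-1792) + 1276 = 3213056 + 1276 = 3214332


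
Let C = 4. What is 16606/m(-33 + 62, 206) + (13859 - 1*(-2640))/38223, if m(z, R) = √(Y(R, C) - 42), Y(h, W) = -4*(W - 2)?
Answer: 16499/38223 - 8303*I*√2/5 ≈ 0.43165 - 2348.4*I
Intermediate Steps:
Y(h, W) = 8 - 4*W (Y(h, W) = -4*(-2 + W) = 8 - 4*W)
m(z, R) = 5*I*√2 (m(z, R) = √((8 - 4*4) - 42) = √((8 - 16) - 42) = √(-8 - 42) = √(-50) = 5*I*√2)
16606/m(-33 + 62, 206) + (13859 - 1*(-2640))/38223 = 16606/((5*I*√2)) + (13859 - 1*(-2640))/38223 = 16606*(-I*√2/10) + (13859 + 2640)*(1/38223) = -8303*I*√2/5 + 16499*(1/38223) = -8303*I*√2/5 + 16499/38223 = 16499/38223 - 8303*I*√2/5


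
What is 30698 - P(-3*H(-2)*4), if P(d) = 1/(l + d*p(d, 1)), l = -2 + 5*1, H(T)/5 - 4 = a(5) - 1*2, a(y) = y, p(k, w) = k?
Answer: 5415219293/176403 ≈ 30698.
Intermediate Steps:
H(T) = 35 (H(T) = 20 + 5*(5 - 1*2) = 20 + 5*(5 - 2) = 20 + 5*3 = 20 + 15 = 35)
l = 3 (l = -2 + 5 = 3)
P(d) = 1/(3 + d**2) (P(d) = 1/(3 + d*d) = 1/(3 + d**2))
30698 - P(-3*H(-2)*4) = 30698 - 1/(3 + (-3*35*4)**2) = 30698 - 1/(3 + (-105*4)**2) = 30698 - 1/(3 + (-420)**2) = 30698 - 1/(3 + 176400) = 30698 - 1/176403 = 5415219293/176403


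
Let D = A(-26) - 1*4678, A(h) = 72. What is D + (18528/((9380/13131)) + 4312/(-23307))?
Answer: 1165846163014/54654915 ≈ 21331.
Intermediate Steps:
D = -4606 (D = 72 - 1*4678 = 72 - 4678 = -4606)
D + (18528/((9380/13131)) + 4312/(-23307)) = -4606 + (18528/((9380/13131)) + 4312/(-23307)) = -4606 + (18528/((9380*(1/13131))) + 4312*(-1/23307)) = -4606 + (18528/(9380/13131) - 4312/23307) = -4606 + (18528*(13131/9380) - 4312/23307) = -4606 + (60822792/2345 - 4312/23307) = -4606 + 1417586701504/54654915 = 1165846163014/54654915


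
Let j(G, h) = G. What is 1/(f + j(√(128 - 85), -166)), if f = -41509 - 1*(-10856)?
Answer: -30653/939606366 - √43/939606366 ≈ -3.2630e-5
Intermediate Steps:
f = -30653 (f = -41509 + 10856 = -30653)
1/(f + j(√(128 - 85), -166)) = 1/(-30653 + √(128 - 85)) = 1/(-30653 + √43)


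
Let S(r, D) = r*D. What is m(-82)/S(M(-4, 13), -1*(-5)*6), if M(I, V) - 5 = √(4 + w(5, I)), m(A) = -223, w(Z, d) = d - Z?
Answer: -223/180 + 223*I*√5/900 ≈ -1.2389 + 0.55405*I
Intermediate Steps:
M(I, V) = 5 + √(-1 + I) (M(I, V) = 5 + √(4 + (I - 1*5)) = 5 + √(4 + (I - 5)) = 5 + √(4 + (-5 + I)) = 5 + √(-1 + I))
S(r, D) = D*r
m(-82)/S(M(-4, 13), -1*(-5)*6) = -223*1/(30*(5 + √(-1 - 4))) = -223*1/(30*(5 + √(-5))) = -223*1/(30*(5 + I*√5)) = -223/(150 + 30*I*√5)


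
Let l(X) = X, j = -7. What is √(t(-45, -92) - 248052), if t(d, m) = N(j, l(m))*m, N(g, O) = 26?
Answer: 2*I*√62611 ≈ 500.44*I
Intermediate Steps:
t(d, m) = 26*m
√(t(-45, -92) - 248052) = √(26*(-92) - 248052) = √(-2392 - 248052) = √(-250444) = 2*I*√62611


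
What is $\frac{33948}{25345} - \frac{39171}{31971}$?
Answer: $\frac{30854171}{270101665} \approx 0.11423$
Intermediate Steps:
$\frac{33948}{25345} - \frac{39171}{31971} = 33948 \cdot \frac{1}{25345} - \frac{13057}{10657} = \frac{33948}{25345} - \frac{13057}{10657} = \frac{30854171}{270101665}$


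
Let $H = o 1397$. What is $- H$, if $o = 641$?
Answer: $-895477$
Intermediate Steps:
$H = 895477$ ($H = 641 \cdot 1397 = 895477$)
$- H = \left(-1\right) 895477 = -895477$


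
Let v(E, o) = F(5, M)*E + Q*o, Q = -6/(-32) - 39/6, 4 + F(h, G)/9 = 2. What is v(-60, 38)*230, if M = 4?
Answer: 772915/4 ≈ 1.9323e+5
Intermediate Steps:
F(h, G) = -18 (F(h, G) = -36 + 9*2 = -36 + 18 = -18)
Q = -101/16 (Q = -6*(-1/32) - 39*1/6 = 3/16 - 13/2 = -101/16 ≈ -6.3125)
v(E, o) = -18*E - 101*o/16
v(-60, 38)*230 = (-18*(-60) - 101/16*38)*230 = (1080 - 1919/8)*230 = (6721/8)*230 = 772915/4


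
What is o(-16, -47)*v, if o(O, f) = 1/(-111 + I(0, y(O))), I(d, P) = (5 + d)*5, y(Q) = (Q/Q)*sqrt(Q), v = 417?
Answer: -417/86 ≈ -4.8488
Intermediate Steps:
y(Q) = sqrt(Q) (y(Q) = 1*sqrt(Q) = sqrt(Q))
I(d, P) = 25 + 5*d
o(O, f) = -1/86 (o(O, f) = 1/(-111 + (25 + 5*0)) = 1/(-111 + (25 + 0)) = 1/(-111 + 25) = 1/(-86) = -1/86)
o(-16, -47)*v = -1/86*417 = -417/86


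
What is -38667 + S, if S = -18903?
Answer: -57570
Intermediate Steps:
-38667 + S = -38667 - 18903 = -57570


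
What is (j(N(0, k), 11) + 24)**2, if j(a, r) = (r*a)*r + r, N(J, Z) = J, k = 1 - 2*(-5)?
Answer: 1225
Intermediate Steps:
k = 11 (k = 1 + 10 = 11)
j(a, r) = r + a*r**2 (j(a, r) = (a*r)*r + r = a*r**2 + r = r + a*r**2)
(j(N(0, k), 11) + 24)**2 = (11*(1 + 0*11) + 24)**2 = (11*(1 + 0) + 24)**2 = (11*1 + 24)**2 = (11 + 24)**2 = 35**2 = 1225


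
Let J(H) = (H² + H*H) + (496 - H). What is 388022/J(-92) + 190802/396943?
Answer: 78682352289/3476426794 ≈ 22.633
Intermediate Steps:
J(H) = 496 - H + 2*H² (J(H) = (H² + H²) + (496 - H) = 2*H² + (496 - H) = 496 - H + 2*H²)
388022/J(-92) + 190802/396943 = 388022/(496 - 1*(-92) + 2*(-92)²) + 190802/396943 = 388022/(496 + 92 + 2*8464) + 190802*(1/396943) = 388022/(496 + 92 + 16928) + 190802/396943 = 388022/17516 + 190802/396943 = 388022*(1/17516) + 190802/396943 = 194011/8758 + 190802/396943 = 78682352289/3476426794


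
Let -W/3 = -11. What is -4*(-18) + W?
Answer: 105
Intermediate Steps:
W = 33 (W = -3*(-11) = 33)
-4*(-18) + W = -4*(-18) + 33 = 72 + 33 = 105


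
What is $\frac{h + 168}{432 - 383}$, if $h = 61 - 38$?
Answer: $\frac{191}{49} \approx 3.898$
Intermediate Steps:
$h = 23$ ($h = 61 - 38 = 23$)
$\frac{h + 168}{432 - 383} = \frac{23 + 168}{432 - 383} = \frac{191}{49}$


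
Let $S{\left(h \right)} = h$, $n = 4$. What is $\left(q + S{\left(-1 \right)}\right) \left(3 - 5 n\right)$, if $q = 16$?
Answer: $-255$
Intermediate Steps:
$\left(q + S{\left(-1 \right)}\right) \left(3 - 5 n\right) = \left(16 - 1\right) \left(3 - 20\right) = 15 \left(3 - 20\right) = 15 \left(-17\right) = -255$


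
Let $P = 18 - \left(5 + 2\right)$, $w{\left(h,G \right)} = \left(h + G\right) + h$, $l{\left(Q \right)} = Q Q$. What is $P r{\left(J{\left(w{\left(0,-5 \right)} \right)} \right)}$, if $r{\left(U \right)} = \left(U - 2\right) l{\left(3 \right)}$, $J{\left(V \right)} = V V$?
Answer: $2277$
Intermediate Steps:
$l{\left(Q \right)} = Q^{2}$
$w{\left(h,G \right)} = G + 2 h$ ($w{\left(h,G \right)} = \left(G + h\right) + h = G + 2 h$)
$J{\left(V \right)} = V^{2}$
$r{\left(U \right)} = -18 + 9 U$ ($r{\left(U \right)} = \left(U - 2\right) 3^{2} = \left(-2 + U\right) 9 = -18 + 9 U$)
$P = 11$ ($P = 18 - 7 = 11$)
$P r{\left(J{\left(w{\left(0,-5 \right)} \right)} \right)} = 11 \left(-18 + 9 \left(-5 + 2 \cdot 0\right)^{2}\right) = 11 \left(-18 + 9 \left(-5 + 0\right)^{2}\right) = 11 \left(-18 + 9 \left(-5\right)^{2}\right) = 11 \left(-18 + 9 \cdot 25\right) = 11 \left(-18 + 225\right) = 11 \cdot 207 = 2277$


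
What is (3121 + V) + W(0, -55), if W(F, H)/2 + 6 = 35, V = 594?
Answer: 3773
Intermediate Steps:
W(F, H) = 58 (W(F, H) = -12 + 2*35 = -12 + 70 = 58)
(3121 + V) + W(0, -55) = (3121 + 594) + 58 = 3715 + 58 = 3773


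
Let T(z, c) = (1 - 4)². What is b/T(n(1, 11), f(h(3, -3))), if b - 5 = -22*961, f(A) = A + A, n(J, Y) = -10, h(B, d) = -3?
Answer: -21137/9 ≈ -2348.6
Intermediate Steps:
f(A) = 2*A
T(z, c) = 9 (T(z, c) = (-3)² = 9)
b = -21137 (b = 5 - 22*961 = 5 - 21142 = -21137)
b/T(n(1, 11), f(h(3, -3))) = -21137/9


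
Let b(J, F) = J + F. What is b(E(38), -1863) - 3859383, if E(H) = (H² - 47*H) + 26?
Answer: -3861562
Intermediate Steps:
E(H) = 26 + H² - 47*H
b(J, F) = F + J
b(E(38), -1863) - 3859383 = (-1863 + (26 + 38² - 47*38)) - 3859383 = (-1863 + (26 + 1444 - 1786)) - 3859383 = (-1863 - 316) - 3859383 = -2179 - 3859383 = -3861562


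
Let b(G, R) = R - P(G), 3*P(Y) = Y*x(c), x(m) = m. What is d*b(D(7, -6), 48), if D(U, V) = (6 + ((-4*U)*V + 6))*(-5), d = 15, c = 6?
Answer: 27720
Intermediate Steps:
P(Y) = 2*Y (P(Y) = (Y*6)/3 = (6*Y)/3 = 2*Y)
D(U, V) = -60 + 20*U*V (D(U, V) = (6 + (-4*U*V + 6))*(-5) = (6 + (6 - 4*U*V))*(-5) = (12 - 4*U*V)*(-5) = -60 + 20*U*V)
b(G, R) = R - 2*G
d*b(D(7, -6), 48) = 15*(48 - 2*(-60 + 20*7*(-6))) = 15*(48 - 2*(-60 - 840)) = 15*(48 - 2*(-900)) = 15*(48 + 1800) = 15*1848 = 27720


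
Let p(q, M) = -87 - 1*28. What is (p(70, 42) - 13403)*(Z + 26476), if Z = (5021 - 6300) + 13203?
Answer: -519091200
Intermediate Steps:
p(q, M) = -115 (p(q, M) = -87 - 28 = -115)
Z = 11924 (Z = -1279 + 13203 = 11924)
(p(70, 42) - 13403)*(Z + 26476) = (-115 - 13403)*(11924 + 26476) = -13518*38400 = -519091200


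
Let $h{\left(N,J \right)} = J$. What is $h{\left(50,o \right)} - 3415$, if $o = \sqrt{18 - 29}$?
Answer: $-3415 + i \sqrt{11} \approx -3415.0 + 3.3166 i$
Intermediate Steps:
$o = i \sqrt{11}$ ($o = \sqrt{-11} = i \sqrt{11} \approx 3.3166 i$)
$h{\left(50,o \right)} - 3415 = i \sqrt{11} - 3415 = -3415 + i \sqrt{11}$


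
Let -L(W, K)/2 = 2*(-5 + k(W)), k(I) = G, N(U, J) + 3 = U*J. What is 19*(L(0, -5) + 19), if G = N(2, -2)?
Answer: 1273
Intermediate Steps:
N(U, J) = -3 + J*U (N(U, J) = -3 + U*J = -3 + J*U)
G = -7 (G = -3 - 2*2 = -3 - 4 = -7)
k(I) = -7
L(W, K) = 48 (L(W, K) = -4*(-5 - 7) = -4*(-12) = -2*(-24) = 48)
19*(L(0, -5) + 19) = 19*(48 + 19) = 19*67 = 1273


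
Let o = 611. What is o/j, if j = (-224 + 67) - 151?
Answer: -611/308 ≈ -1.9838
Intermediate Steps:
j = -308 (j = -157 - 151 = -308)
o/j = 611/(-308) = 611*(-1/308) = -611/308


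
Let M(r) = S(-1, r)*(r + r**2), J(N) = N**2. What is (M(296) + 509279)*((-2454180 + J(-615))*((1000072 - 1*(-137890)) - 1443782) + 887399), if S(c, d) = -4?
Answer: 100075105563452869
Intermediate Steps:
M(r) = -4*r - 4*r**2 (M(r) = -4*(r + r**2) = -4*r - 4*r**2)
(M(296) + 509279)*((-2454180 + J(-615))*((1000072 - 1*(-137890)) - 1443782) + 887399) = (-4*296*(1 + 296) + 509279)*((-2454180 + (-615)**2)*((1000072 - 1*(-137890)) - 1443782) + 887399) = (-4*296*297 + 509279)*((-2454180 + 378225)*((1000072 + 137890) - 1443782) + 887399) = (-351648 + 509279)*(-2075955*(1137962 - 1443782) + 887399) = 157631*(-2075955*(-305820) + 887399) = 157631*(634868558100 + 887399) = 157631*634869445499 = 100075105563452869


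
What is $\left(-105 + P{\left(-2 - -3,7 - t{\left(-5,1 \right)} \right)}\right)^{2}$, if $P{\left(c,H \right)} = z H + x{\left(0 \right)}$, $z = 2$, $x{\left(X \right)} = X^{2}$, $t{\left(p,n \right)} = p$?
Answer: $6561$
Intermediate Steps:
$P{\left(c,H \right)} = 2 H$ ($P{\left(c,H \right)} = 2 H + 0^{2} = 2 H + 0 = 2 H$)
$\left(-105 + P{\left(-2 - -3,7 - t{\left(-5,1 \right)} \right)}\right)^{2} = \left(-105 + 2 \left(7 - -5\right)\right)^{2} = \left(-105 + 2 \left(7 + 5\right)\right)^{2} = \left(-105 + 2 \cdot 12\right)^{2} = \left(-105 + 24\right)^{2} = \left(-81\right)^{2} = 6561$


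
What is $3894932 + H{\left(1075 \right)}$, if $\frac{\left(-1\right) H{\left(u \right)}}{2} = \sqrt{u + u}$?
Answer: $3894932 - 10 \sqrt{86} \approx 3.8948 \cdot 10^{6}$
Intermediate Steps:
$H{\left(u \right)} = - 2 \sqrt{2} \sqrt{u}$ ($H{\left(u \right)} = - 2 \sqrt{u + u} = - 2 \sqrt{2 u} = - 2 \sqrt{2} \sqrt{u}$)
$3894932 + H{\left(1075 \right)} = 3894932 - 2 \sqrt{2} \sqrt{1075} = 3894932 - 2 \sqrt{2} \cdot 5 \sqrt{43} = 3894932 - 10 \sqrt{86}$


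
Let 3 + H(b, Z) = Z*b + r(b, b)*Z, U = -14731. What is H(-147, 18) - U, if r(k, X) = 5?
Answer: 12172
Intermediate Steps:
H(b, Z) = -3 + 5*Z + Z*b (H(b, Z) = -3 + (Z*b + 5*Z) = -3 + (5*Z + Z*b) = -3 + 5*Z + Z*b)
H(-147, 18) - U = (-3 + 5*18 + 18*(-147)) - 1*(-14731) = (-3 + 90 - 2646) + 14731 = -2559 + 14731 = 12172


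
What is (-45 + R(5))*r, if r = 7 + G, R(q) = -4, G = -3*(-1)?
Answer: -490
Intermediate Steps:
G = 3
r = 10 (r = 7 + 3 = 10)
(-45 + R(5))*r = (-45 - 4)*10 = -49*10 = -490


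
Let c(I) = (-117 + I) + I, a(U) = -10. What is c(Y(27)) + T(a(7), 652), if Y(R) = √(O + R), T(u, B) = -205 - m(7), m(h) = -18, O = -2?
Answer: -294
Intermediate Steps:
T(u, B) = -187 (T(u, B) = -205 - 1*(-18) = -205 + 18 = -187)
Y(R) = √(-2 + R)
c(I) = -117 + 2*I
c(Y(27)) + T(a(7), 652) = (-117 + 2*√(-2 + 27)) - 187 = (-117 + 2*√25) - 187 = (-117 + 2*5) - 187 = (-117 + 10) - 187 = -107 - 187 = -294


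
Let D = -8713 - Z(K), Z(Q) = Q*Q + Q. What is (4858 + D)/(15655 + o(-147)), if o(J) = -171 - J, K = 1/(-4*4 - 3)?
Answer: -1391637/5642791 ≈ -0.24662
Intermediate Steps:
K = -1/19 (K = 1/(-16 - 3) = 1/(-19) = -1/19 ≈ -0.052632)
Z(Q) = Q + Q² (Z(Q) = Q² + Q = Q + Q²)
D = -3145375/361 (D = -8713 - (-1)*(1 - 1/19)/19 = -8713 - (-1)*18/(19*19) = -8713 - 1*(-18/361) = -8713 + 18/361 = -3145375/361 ≈ -8713.0)
(4858 + D)/(15655 + o(-147)) = (4858 - 3145375/361)/(15655 + (-171 - 1*(-147))) = -1391637/(361*(15655 + (-171 + 147))) = -1391637/(361*(15655 - 24)) = -1391637/361/15631 = -1391637/361*1/15631 = -1391637/5642791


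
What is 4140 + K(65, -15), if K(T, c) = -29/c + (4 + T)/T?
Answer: 807884/195 ≈ 4143.0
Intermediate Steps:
K(T, c) = -29/c + (4 + T)/T
4140 + K(65, -15) = 4140 + (1 - 29/(-15) + 4/65) = 4140 + (1 - 29*(-1/15) + 4*(1/65)) = 4140 + (1 + 29/15 + 4/65) = 4140 + 584/195 = 807884/195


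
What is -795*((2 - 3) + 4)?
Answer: -2385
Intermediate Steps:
-795*((2 - 3) + 4) = -795*(-1 + 4) = -795*3 = -2385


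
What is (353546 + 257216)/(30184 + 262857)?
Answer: 610762/293041 ≈ 2.0842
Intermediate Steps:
(353546 + 257216)/(30184 + 262857) = 610762/293041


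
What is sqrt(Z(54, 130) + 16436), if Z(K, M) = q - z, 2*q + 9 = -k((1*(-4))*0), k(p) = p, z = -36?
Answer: sqrt(65870)/2 ≈ 128.33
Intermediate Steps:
q = -9/2 (q = -9/2 + (-1*(-4)*0)/2 = -9/2 + (-(-4)*0)/2 = -9/2 + (-1*0)/2 = -9/2 + (1/2)*0 = -9/2 + 0 = -9/2 ≈ -4.5000)
Z(K, M) = 63/2 (Z(K, M) = -9/2 - 1*(-36) = -9/2 + 36 = 63/2)
sqrt(Z(54, 130) + 16436) = sqrt(63/2 + 16436) = sqrt(32935/2) = sqrt(65870)/2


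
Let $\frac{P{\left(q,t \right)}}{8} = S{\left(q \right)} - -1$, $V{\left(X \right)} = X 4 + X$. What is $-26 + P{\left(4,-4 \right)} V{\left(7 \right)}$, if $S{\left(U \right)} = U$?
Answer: $1374$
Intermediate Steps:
$V{\left(X \right)} = 5 X$ ($V{\left(X \right)} = 4 X + X = 5 X$)
$P{\left(q,t \right)} = 8 + 8 q$ ($P{\left(q,t \right)} = 8 \left(q - -1\right) = 8 \left(q + 1\right) = 8 \left(1 + q\right) = 8 + 8 q$)
$-26 + P{\left(4,-4 \right)} V{\left(7 \right)} = -26 + \left(8 + 8 \cdot 4\right) 5 \cdot 7 = -26 + \left(8 + 32\right) 35 = -26 + 40 \cdot 35 = -26 + 1400 = 1374$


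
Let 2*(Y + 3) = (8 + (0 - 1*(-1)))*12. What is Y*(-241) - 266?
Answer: -12557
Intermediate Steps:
Y = 51 (Y = -3 + ((8 + (0 - 1*(-1)))*12)/2 = -3 + ((8 + (0 + 1))*12)/2 = -3 + ((8 + 1)*12)/2 = -3 + (9*12)/2 = -3 + (½)*108 = -3 + 54 = 51)
Y*(-241) - 266 = 51*(-241) - 266 = -12291 - 266 = -12557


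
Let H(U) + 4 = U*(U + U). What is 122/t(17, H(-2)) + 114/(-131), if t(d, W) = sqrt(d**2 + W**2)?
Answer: -114/131 + 2*sqrt(305)/5 ≈ 6.1155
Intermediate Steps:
H(U) = -4 + 2*U**2 (H(U) = -4 + U*(U + U) = -4 + U*(2*U) = -4 + 2*U**2)
t(d, W) = sqrt(W**2 + d**2)
122/t(17, H(-2)) + 114/(-131) = 122/(sqrt((-4 + 2*(-2)**2)**2 + 17**2)) + 114/(-131) = 122/(sqrt((-4 + 2*4)**2 + 289)) + 114*(-1/131) = 122/(sqrt((-4 + 8)**2 + 289)) - 114/131 = 122/(sqrt(4**2 + 289)) - 114/131 = 122/(sqrt(16 + 289)) - 114/131 = 122/(sqrt(305)) - 114/131 = 122*(sqrt(305)/305) - 114/131 = 2*sqrt(305)/5 - 114/131 = -114/131 + 2*sqrt(305)/5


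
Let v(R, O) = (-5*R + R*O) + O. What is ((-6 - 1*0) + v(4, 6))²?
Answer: 16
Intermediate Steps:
v(R, O) = O - 5*R + O*R (v(R, O) = (-5*R + O*R) + O = O - 5*R + O*R)
((-6 - 1*0) + v(4, 6))² = ((-6 - 1*0) + (6 - 5*4 + 6*4))² = ((-6 + 0) + (6 - 20 + 24))² = (-6 + 10)² = 4² = 16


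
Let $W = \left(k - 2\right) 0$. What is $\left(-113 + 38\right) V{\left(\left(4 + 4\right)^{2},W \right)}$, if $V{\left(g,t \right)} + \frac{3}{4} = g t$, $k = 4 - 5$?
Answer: $\frac{225}{4} \approx 56.25$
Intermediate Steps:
$k = -1$ ($k = 4 - 5 = -1$)
$W = 0$ ($W = \left(-1 - 2\right) 0 = \left(-3\right) 0 = 0$)
$V{\left(g,t \right)} = - \frac{3}{4} + g t$
$\left(-113 + 38\right) V{\left(\left(4 + 4\right)^{2},W \right)} = \left(-113 + 38\right) \left(- \frac{3}{4} + \left(4 + 4\right)^{2} \cdot 0\right) = - 75 \left(- \frac{3}{4} + 8^{2} \cdot 0\right) = - 75 \left(- \frac{3}{4} + 64 \cdot 0\right) = - 75 \left(- \frac{3}{4} + 0\right) = \left(-75\right) \left(- \frac{3}{4}\right) = \frac{225}{4}$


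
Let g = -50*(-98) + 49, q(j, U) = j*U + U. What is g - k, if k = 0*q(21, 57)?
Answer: 4949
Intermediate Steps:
q(j, U) = U + U*j (q(j, U) = U*j + U = U + U*j)
k = 0 (k = 0*(57*(1 + 21)) = 0*(57*22) = 0*1254 = 0)
g = 4949 (g = 4900 + 49 = 4949)
g - k = 4949 - 1*0 = 4949 + 0 = 4949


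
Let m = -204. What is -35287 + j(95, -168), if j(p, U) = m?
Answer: -35491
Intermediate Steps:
j(p, U) = -204
-35287 + j(95, -168) = -35287 - 204 = -35491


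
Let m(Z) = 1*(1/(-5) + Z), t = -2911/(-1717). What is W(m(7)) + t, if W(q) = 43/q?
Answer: 27537/3434 ≈ 8.0189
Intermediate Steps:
t = 2911/1717 (t = -2911*(-1/1717) = 2911/1717 ≈ 1.6954)
m(Z) = -⅕ + Z (m(Z) = 1*(-⅕ + Z) = -⅕ + Z)
W(m(7)) + t = 43/(-⅕ + 7) + 2911/1717 = 43/(34/5) + 2911/1717 = 43*(5/34) + 2911/1717 = 215/34 + 2911/1717 = 27537/3434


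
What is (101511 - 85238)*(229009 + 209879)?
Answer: 7142024424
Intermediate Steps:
(101511 - 85238)*(229009 + 209879) = 16273*438888 = 7142024424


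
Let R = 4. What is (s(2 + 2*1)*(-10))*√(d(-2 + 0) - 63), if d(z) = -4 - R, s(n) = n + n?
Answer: -80*I*√71 ≈ -674.09*I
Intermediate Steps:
s(n) = 2*n
d(z) = -8 (d(z) = -4 - 1*4 = -4 - 4 = -8)
(s(2 + 2*1)*(-10))*√(d(-2 + 0) - 63) = ((2*(2 + 2*1))*(-10))*√(-8 - 63) = ((2*(2 + 2))*(-10))*√(-71) = ((2*4)*(-10))*(I*√71) = (8*(-10))*(I*√71) = -80*I*√71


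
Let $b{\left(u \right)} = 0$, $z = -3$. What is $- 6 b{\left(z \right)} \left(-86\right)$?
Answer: $0$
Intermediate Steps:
$- 6 b{\left(z \right)} \left(-86\right) = \left(-6\right) 0 \left(-86\right) = 0 \left(-86\right) = 0$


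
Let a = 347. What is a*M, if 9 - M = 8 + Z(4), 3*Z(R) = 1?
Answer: 694/3 ≈ 231.33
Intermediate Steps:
Z(R) = 1/3 (Z(R) = (1/3)*1 = 1/3)
M = 2/3 (M = 9 - (8 + 1/3) = 9 - 1*25/3 = 9 - 25/3 = 2/3 ≈ 0.66667)
a*M = 347*(2/3) = 694/3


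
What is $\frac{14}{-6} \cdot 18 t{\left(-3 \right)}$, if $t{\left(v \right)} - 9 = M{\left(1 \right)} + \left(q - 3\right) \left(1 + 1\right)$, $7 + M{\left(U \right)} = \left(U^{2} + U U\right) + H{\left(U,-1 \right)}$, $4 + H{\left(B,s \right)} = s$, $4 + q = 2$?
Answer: $462$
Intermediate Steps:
$q = -2$ ($q = -4 + 2 = -2$)
$H{\left(B,s \right)} = -4 + s$
$M{\left(U \right)} = -12 + 2 U^{2}$ ($M{\left(U \right)} = -7 - \left(5 - U^{2} - U U\right) = -7 + \left(\left(U^{2} + U^{2}\right) - 5\right) = -7 + \left(2 U^{2} - 5\right) = -7 + \left(-5 + 2 U^{2}\right) = -12 + 2 U^{2}$)
$t{\left(v \right)} = -11$ ($t{\left(v \right)} = 9 - \left(12 - 2 - \left(-2 - 3\right) \left(1 + 1\right)\right) = 9 + \left(\left(-12 + 2 \cdot 1\right) - 10\right) = 9 + \left(\left(-12 + 2\right) - 10\right) = 9 - 20 = -11$)
$\frac{14}{-6} \cdot 18 t{\left(-3 \right)} = \frac{14}{-6} \cdot 18 \left(-11\right) = 14 \left(- \frac{1}{6}\right) 18 \left(-11\right) = \left(- \frac{7}{3}\right) 18 \left(-11\right) = \left(-42\right) \left(-11\right) = 462$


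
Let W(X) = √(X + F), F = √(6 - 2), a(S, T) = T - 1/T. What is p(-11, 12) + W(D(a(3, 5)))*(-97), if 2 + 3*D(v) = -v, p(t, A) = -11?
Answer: -11 - 194*I*√15/15 ≈ -11.0 - 50.091*I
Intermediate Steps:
F = 2 (F = √4 = 2)
D(v) = -⅔ - v/3 (D(v) = -⅔ + (-v)/3 = -⅔ - v/3)
W(X) = √(2 + X) (W(X) = √(X + 2) = √(2 + X))
p(-11, 12) + W(D(a(3, 5)))*(-97) = -11 + √(2 + (-⅔ - (5 - 1/5)/3))*(-97) = -11 + √(2 + (-⅔ - (5 - 1*⅕)/3))*(-97) = -11 + √(2 + (-⅔ - (5 - ⅕)/3))*(-97) = -11 + √(2 + (-⅔ - ⅓*24/5))*(-97) = -11 + √(2 + (-⅔ - 8/5))*(-97) = -11 + √(2 - 34/15)*(-97) = -11 + √(-4/15)*(-97) = -11 + (2*I*√15/15)*(-97) = -11 - 194*I*√15/15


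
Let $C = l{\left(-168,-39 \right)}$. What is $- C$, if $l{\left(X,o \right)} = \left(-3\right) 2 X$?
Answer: $-1008$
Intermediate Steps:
$l{\left(X,o \right)} = - 6 X$
$C = 1008$ ($C = \left(-6\right) \left(-168\right) = 1008$)
$- C = \left(-1\right) 1008 = -1008$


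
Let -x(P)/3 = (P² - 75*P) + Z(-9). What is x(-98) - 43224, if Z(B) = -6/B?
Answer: -94088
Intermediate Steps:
x(P) = -2 - 3*P² + 225*P (x(P) = -3*((P² - 75*P) - 6/(-9)) = -3*((P² - 75*P) - 6*(-⅑)) = -3*((P² - 75*P) + ⅔) = -3*(⅔ + P² - 75*P) = -2 - 3*P² + 225*P)
x(-98) - 43224 = (-2 - 3*(-98)² + 225*(-98)) - 43224 = (-2 - 3*9604 - 22050) - 43224 = (-2 - 28812 - 22050) - 43224 = -50864 - 43224 = -94088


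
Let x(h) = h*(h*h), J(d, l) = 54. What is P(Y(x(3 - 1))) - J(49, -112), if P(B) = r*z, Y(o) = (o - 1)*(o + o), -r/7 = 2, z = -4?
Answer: 2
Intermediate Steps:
r = -14 (r = -7*2 = -14)
x(h) = h³ (x(h) = h*h² = h³)
Y(o) = 2*o*(-1 + o) (Y(o) = (-1 + o)*(2*o) = 2*o*(-1 + o))
P(B) = 56 (P(B) = -14*(-4) = 56)
P(Y(x(3 - 1))) - J(49, -112) = 56 - 1*54 = 56 - 54 = 2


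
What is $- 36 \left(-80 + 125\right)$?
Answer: $-1620$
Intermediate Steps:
$- 36 \left(-80 + 125\right) = \left(-36\right) 45 = -1620$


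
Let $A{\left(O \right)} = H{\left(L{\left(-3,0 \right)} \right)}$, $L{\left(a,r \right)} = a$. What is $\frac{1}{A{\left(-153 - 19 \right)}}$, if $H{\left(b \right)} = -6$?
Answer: $- \frac{1}{6} \approx -0.16667$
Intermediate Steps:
$A{\left(O \right)} = -6$
$\frac{1}{A{\left(-153 - 19 \right)}} = \frac{1}{-6} = - \frac{1}{6}$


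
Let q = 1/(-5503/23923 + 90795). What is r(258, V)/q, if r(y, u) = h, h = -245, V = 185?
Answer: -532160404090/23923 ≈ -2.2245e+7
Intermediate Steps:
r(y, u) = -245
q = 23923/2172083282 (q = 1/(-5503*1/23923 + 90795) = 1/(-5503/23923 + 90795) = 1/(2172083282/23923) = 23923/2172083282 ≈ 1.1014e-5)
r(258, V)/q = -245/23923/2172083282 = -245*2172083282/23923 = -532160404090/23923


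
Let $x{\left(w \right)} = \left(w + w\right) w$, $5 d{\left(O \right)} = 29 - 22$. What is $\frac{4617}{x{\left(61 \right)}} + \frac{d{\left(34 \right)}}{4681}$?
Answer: $\frac{108112979}{174180010} \approx 0.6207$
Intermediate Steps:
$d{\left(O \right)} = \frac{7}{5}$ ($d{\left(O \right)} = \frac{29 - 22}{5} = \frac{1}{5} \cdot 7 = \frac{7}{5}$)
$x{\left(w \right)} = 2 w^{2}$ ($x{\left(w \right)} = 2 w w = 2 w^{2}$)
$\frac{4617}{x{\left(61 \right)}} + \frac{d{\left(34 \right)}}{4681} = \frac{4617}{2 \cdot 61^{2}} + \frac{7}{5 \cdot 4681} = \frac{4617}{2 \cdot 3721} + \frac{7}{5} \cdot \frac{1}{4681} = \frac{4617}{7442} + \frac{7}{23405} = \frac{108112979}{174180010}$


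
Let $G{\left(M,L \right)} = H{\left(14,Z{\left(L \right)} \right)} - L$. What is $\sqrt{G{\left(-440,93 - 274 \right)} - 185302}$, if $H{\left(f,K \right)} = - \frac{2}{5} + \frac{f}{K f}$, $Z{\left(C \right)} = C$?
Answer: $\frac{2 i \sqrt{37904764790}}{905} \approx 430.26 i$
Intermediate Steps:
$H{\left(f,K \right)} = - \frac{2}{5} + \frac{1}{K}$ ($H{\left(f,K \right)} = \left(-2\right) \frac{1}{5} + f \frac{1}{K f} = - \frac{2}{5} + \frac{1}{K}$)
$G{\left(M,L \right)} = - \frac{2}{5} + \frac{1}{L} - L$ ($G{\left(M,L \right)} = \left(- \frac{2}{5} + \frac{1}{L}\right) - L = - \frac{2}{5} + \frac{1}{L} - L$)
$\sqrt{G{\left(-440,93 - 274 \right)} - 185302} = \sqrt{\left(- \frac{2}{5} + \frac{1}{93 - 274} - \left(93 - 274\right)\right) - 185302} = \sqrt{\left(- \frac{2}{5} + \frac{1}{-181} - -181\right) - 185302} = \sqrt{\left(- \frac{2}{5} - \frac{1}{181} + 181\right) - 185302} = \sqrt{\frac{163438}{905} - 185302} = \sqrt{- \frac{167534872}{905}} = \frac{2 i \sqrt{37904764790}}{905}$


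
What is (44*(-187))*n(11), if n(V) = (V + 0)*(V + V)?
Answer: -1991176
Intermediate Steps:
n(V) = 2*V**2 (n(V) = V*(2*V) = 2*V**2)
(44*(-187))*n(11) = (44*(-187))*(2*11**2) = -16456*121 = -8228*242 = -1991176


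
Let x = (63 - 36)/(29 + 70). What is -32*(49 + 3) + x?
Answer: -18301/11 ≈ -1663.7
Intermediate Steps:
x = 3/11 (x = 27/99 = 27*(1/99) = 3/11 ≈ 0.27273)
-32*(49 + 3) + x = -32*(49 + 3) + 3/11 = -32*52 + 3/11 = -1664 + 3/11 = -18301/11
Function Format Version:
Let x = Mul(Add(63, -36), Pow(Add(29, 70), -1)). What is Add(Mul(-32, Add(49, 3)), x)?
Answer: Rational(-18301, 11) ≈ -1663.7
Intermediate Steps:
x = Rational(3, 11) (x = Mul(27, Pow(99, -1)) = Mul(27, Rational(1, 99)) = Rational(3, 11) ≈ 0.27273)
Add(Mul(-32, Add(49, 3)), x) = Add(Mul(-32, Add(49, 3)), Rational(3, 11)) = Add(Mul(-32, 52), Rational(3, 11)) = Add(-1664, Rational(3, 11)) = Rational(-18301, 11)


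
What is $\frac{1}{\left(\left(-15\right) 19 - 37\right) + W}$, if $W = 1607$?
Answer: $\frac{1}{1285} \approx 0.00077821$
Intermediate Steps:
$\frac{1}{\left(\left(-15\right) 19 - 37\right) + W} = \frac{1}{\left(\left(-15\right) 19 - 37\right) + 1607} = \frac{1}{\left(-285 - 37\right) + 1607} = \frac{1}{-322 + 1607} = \frac{1}{1285}$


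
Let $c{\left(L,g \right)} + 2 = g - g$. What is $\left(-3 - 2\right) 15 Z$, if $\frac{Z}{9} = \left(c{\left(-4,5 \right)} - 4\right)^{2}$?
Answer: $-24300$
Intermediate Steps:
$c{\left(L,g \right)} = -2$ ($c{\left(L,g \right)} = -2 + \left(g - g\right) = -2 + 0 = -2$)
$Z = 324$ ($Z = 9 \left(-2 - 4\right)^{2} = 9 \left(-6\right)^{2} = 9 \cdot 36 = 324$)
$\left(-3 - 2\right) 15 Z = \left(-3 - 2\right) 15 \cdot 324 = \left(-5\right) 15 \cdot 324 = \left(-75\right) 324 = -24300$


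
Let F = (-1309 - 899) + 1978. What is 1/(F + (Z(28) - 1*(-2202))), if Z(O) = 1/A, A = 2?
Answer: 2/3945 ≈ 0.00050697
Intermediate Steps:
Z(O) = ½ (Z(O) = 1/2 = ½)
F = -230 (F = -2208 + 1978 = -230)
1/(F + (Z(28) - 1*(-2202))) = 1/(-230 + (½ - 1*(-2202))) = 1/(-230 + (½ + 2202)) = 1/(-230 + 4405/2) = 1/(3945/2) = 2/3945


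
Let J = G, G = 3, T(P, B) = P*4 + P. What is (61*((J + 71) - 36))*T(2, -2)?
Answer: 23180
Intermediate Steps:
T(P, B) = 5*P (T(P, B) = 4*P + P = 5*P)
J = 3
(61*((J + 71) - 36))*T(2, -2) = (61*((3 + 71) - 36))*(5*2) = (61*(74 - 36))*10 = (61*38)*10 = 2318*10 = 23180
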